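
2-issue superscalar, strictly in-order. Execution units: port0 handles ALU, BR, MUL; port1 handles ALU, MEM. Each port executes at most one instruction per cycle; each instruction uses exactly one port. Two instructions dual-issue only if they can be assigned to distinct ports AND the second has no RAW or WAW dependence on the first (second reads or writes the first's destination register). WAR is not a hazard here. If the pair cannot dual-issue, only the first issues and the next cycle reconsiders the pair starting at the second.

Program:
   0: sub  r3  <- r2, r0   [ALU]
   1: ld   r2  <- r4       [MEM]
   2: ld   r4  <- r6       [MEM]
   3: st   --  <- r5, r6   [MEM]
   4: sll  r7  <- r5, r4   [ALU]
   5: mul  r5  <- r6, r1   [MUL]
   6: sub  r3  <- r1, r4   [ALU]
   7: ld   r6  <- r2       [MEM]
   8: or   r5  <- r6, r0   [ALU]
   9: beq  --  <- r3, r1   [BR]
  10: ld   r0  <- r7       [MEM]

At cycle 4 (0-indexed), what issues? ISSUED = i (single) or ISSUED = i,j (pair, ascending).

ISSUED = 7

[0] i0&i1  sub.ALU ld.MEM  -- dual
[1] i2  ld.MEM  -- no-port MEM/MEM
[2] i3&i4  st.MEM sll.ALU  -- dual
[3] i5&i6  mul.MUL sub.ALU  -- dual
[4] i7  ld.MEM  -- RAW r6
[5] i8&i9  or.ALU beq.BR  -- dual
[6] i10  ld.MEM  -- tail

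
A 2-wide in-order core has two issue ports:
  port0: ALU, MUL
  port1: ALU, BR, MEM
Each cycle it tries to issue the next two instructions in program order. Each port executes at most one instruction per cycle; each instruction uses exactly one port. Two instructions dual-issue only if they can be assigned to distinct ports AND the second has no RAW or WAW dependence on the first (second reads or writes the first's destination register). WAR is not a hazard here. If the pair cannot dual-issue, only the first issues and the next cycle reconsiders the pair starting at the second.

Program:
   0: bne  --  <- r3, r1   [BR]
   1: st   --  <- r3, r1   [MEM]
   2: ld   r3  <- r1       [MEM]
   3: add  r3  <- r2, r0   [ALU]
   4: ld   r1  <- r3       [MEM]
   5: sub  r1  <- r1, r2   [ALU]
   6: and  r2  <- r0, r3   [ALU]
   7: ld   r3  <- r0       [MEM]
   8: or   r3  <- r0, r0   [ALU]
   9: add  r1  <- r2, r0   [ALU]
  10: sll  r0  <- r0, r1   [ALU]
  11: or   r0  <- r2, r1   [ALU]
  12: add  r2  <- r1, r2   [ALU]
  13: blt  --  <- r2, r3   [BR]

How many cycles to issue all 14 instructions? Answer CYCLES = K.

0. bne @i0  | no-port BR/MEM
1. st @i1  | no-port MEM/MEM
2. ld @i2  | WAW r3
3. add @i3  | RAW r3
4. ld @i4  | RAW+WAW r1
5. sub+and @i5+i6  | 2-wide
6. ld @i7  | WAW r3
7. or+add @i8+i9  | 2-wide
8. sll @i10  | WAW r0
9. or+add @i11+i12  | 2-wide
10. blt @i13  | tail

CYCLES = 11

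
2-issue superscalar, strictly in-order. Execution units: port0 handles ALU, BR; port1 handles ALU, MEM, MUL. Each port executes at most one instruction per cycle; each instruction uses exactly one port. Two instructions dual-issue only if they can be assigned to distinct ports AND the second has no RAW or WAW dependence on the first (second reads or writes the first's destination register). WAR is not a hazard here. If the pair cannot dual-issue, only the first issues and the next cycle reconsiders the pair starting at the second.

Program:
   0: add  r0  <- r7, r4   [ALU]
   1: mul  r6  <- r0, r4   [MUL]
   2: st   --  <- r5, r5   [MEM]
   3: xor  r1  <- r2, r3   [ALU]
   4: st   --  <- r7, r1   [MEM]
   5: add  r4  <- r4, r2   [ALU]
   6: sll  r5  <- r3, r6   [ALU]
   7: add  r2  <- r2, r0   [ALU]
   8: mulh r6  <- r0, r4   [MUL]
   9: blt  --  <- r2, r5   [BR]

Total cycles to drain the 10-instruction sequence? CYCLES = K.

CYCLES = 6

[0] i0  add.ALU  -- RAW r0
[1] i1  mul.MUL  -- no-port MUL/MEM
[2] i2+i3  st.MEM+xor.ALU  -- 2-wide
[3] i4+i5  st.MEM+add.ALU  -- 2-wide
[4] i6+i7  sll.ALU+add.ALU  -- 2-wide
[5] i8+i9  mulh.MUL+blt.BR  -- 2-wide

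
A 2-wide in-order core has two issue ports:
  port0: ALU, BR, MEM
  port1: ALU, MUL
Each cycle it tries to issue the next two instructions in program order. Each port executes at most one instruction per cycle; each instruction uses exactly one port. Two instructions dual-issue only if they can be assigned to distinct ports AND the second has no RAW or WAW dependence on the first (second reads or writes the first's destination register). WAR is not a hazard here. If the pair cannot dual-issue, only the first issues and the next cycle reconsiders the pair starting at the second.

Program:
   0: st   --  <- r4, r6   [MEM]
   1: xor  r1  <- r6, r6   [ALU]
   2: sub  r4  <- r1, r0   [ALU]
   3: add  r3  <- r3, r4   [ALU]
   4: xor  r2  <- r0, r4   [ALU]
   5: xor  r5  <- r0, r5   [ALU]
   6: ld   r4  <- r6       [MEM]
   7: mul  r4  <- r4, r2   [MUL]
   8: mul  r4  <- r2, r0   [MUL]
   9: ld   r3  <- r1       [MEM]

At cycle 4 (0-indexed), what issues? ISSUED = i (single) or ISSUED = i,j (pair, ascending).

ISSUED = 7

c0: i0,i1 st.MEM;xor.ALU  2-wide
c1: i2 sub.ALU  RAW r4
c2: i3,i4 add.ALU;xor.ALU  2-wide
c3: i5,i6 xor.ALU;ld.MEM  2-wide
c4: i7 mul.MUL  no-port MUL/MUL
c5: i8,i9 mul.MUL;ld.MEM  2-wide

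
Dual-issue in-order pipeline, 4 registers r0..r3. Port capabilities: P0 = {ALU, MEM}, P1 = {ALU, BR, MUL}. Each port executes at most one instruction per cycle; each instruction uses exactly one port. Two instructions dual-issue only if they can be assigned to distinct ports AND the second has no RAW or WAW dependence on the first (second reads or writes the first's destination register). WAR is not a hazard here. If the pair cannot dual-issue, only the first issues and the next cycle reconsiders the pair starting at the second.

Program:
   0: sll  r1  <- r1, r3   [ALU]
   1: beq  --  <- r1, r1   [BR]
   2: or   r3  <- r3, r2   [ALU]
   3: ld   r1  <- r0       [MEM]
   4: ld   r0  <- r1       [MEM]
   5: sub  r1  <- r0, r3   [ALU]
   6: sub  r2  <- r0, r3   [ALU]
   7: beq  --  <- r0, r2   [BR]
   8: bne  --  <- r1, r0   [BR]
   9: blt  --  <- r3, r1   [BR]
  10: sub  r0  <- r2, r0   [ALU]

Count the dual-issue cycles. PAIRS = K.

#0 head=0: sll i0 RAW r1
#1 head=1: beq+or i1,i2 dual
#2 head=3: ld i3 no-port MEM/MEM
#3 head=4: ld i4 RAW r0
#4 head=5: sub+sub i5,i6 dual
#5 head=7: beq i7 no-port BR/BR
#6 head=8: bne i8 no-port BR/BR
#7 head=9: blt+sub i9,i10 dual

PAIRS = 3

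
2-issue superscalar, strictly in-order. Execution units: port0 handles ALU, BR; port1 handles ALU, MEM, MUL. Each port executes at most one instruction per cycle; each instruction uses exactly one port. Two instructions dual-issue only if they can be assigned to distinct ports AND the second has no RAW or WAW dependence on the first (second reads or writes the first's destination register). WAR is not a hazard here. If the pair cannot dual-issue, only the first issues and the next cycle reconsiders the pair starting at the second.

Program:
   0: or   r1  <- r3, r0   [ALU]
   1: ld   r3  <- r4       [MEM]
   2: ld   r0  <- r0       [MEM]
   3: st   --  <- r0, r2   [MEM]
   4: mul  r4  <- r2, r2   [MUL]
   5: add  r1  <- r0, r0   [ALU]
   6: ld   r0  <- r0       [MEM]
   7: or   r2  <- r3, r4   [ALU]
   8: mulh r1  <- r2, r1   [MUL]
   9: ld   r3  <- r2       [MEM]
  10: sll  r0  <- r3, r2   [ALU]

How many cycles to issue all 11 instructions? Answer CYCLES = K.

t=0 i0&i1:or.ALU ld.MEM ; pair
t=1 i2:ld.MEM ; no-port MEM/MEM
t=2 i3:st.MEM ; no-port MEM/MUL
t=3 i4&i5:mul.MUL add.ALU ; pair
t=4 i6&i7:ld.MEM or.ALU ; pair
t=5 i8:mulh.MUL ; no-port MUL/MEM
t=6 i9:ld.MEM ; RAW r3
t=7 i10:sll.ALU ; tail

CYCLES = 8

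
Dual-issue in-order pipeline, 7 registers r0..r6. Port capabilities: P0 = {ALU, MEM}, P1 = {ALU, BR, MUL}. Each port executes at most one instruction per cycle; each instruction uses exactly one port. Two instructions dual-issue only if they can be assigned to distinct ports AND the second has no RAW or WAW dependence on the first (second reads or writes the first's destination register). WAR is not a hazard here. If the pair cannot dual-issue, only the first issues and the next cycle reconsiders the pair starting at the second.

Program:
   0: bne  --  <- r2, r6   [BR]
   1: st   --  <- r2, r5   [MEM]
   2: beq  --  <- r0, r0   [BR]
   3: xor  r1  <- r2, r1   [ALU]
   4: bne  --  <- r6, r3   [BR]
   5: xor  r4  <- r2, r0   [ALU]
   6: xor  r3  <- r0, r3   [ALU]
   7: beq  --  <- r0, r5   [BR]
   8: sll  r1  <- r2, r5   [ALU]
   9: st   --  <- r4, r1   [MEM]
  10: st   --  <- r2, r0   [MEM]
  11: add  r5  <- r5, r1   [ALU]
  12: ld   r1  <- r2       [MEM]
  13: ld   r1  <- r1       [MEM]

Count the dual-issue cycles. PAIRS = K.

#0 head=0: bne.BR;st.MEM i0&i1 2-wide
#1 head=2: beq.BR;xor.ALU i2&i3 2-wide
#2 head=4: bne.BR;xor.ALU i4&i5 2-wide
#3 head=6: xor.ALU;beq.BR i6&i7 2-wide
#4 head=8: sll.ALU i8 RAW r1
#5 head=9: st.MEM i9 no-port MEM/MEM
#6 head=10: st.MEM;add.ALU i10&i11 2-wide
#7 head=12: ld.MEM i12 no-port MEM/MEM
#8 head=13: ld.MEM i13 tail

PAIRS = 5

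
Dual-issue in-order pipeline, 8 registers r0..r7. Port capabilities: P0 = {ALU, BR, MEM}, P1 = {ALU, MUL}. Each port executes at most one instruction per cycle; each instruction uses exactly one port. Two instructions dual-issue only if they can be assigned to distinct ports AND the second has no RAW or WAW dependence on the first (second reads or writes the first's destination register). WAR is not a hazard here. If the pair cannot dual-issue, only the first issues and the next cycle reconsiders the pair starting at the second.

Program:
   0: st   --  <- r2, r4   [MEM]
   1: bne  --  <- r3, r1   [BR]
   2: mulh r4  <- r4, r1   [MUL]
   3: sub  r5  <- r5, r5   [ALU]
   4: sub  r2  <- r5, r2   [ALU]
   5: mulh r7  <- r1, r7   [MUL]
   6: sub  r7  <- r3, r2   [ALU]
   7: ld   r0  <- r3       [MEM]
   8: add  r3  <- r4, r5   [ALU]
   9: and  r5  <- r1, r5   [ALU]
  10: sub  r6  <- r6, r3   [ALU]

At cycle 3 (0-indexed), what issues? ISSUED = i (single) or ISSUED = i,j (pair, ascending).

#0 head=0: st.MEM i0 no-port MEM/BR
#1 head=1: bne.BR;mulh.MUL i1/i2 dual
#2 head=3: sub.ALU i3 RAW r5
#3 head=4: sub.ALU;mulh.MUL i4/i5 dual
#4 head=6: sub.ALU;ld.MEM i6/i7 dual
#5 head=8: add.ALU;and.ALU i8/i9 dual
#6 head=10: sub.ALU i10 tail

ISSUED = 4,5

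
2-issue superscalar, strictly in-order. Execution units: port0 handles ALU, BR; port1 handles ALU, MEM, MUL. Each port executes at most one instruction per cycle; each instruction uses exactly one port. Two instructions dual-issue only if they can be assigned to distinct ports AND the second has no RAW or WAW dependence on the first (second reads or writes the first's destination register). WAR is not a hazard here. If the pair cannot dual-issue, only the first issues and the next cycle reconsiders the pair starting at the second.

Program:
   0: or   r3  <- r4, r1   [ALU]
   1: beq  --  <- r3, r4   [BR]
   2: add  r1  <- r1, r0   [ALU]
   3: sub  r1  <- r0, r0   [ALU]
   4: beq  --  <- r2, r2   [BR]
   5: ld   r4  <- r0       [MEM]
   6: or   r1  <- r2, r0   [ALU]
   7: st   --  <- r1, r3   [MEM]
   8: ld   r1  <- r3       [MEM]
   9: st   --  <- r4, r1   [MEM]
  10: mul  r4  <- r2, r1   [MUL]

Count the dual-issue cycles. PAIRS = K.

t=0 i0:or ; RAW r3
t=1 i1/i2:beq;add ; dual
t=2 i3/i4:sub;beq ; dual
t=3 i5/i6:ld;or ; dual
t=4 i7:st ; no-port MEM/MEM
t=5 i8:ld ; no-port MEM/MEM
t=6 i9:st ; no-port MEM/MUL
t=7 i10:mul ; tail

PAIRS = 3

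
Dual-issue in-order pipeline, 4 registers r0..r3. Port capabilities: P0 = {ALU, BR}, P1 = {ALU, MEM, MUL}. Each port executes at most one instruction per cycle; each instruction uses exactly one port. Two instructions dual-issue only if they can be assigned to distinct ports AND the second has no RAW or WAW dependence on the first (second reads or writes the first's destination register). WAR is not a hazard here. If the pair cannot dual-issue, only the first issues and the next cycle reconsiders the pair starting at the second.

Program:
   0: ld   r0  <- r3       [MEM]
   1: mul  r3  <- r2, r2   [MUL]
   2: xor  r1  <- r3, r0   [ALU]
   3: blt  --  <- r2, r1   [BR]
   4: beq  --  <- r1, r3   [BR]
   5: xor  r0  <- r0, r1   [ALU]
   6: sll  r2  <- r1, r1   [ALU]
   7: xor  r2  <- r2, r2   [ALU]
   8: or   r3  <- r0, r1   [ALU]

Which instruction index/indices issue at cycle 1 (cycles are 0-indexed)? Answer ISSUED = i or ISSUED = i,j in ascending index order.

t=0 i0:ld.MEM ; no-port MEM/MUL
t=1 i1:mul.MUL ; RAW r3
t=2 i2:xor.ALU ; RAW r1
t=3 i3:blt.BR ; no-port BR/BR
t=4 i4&i5:beq.BR;xor.ALU ; pair
t=5 i6:sll.ALU ; RAW+WAW r2
t=6 i7&i8:xor.ALU;or.ALU ; pair

ISSUED = 1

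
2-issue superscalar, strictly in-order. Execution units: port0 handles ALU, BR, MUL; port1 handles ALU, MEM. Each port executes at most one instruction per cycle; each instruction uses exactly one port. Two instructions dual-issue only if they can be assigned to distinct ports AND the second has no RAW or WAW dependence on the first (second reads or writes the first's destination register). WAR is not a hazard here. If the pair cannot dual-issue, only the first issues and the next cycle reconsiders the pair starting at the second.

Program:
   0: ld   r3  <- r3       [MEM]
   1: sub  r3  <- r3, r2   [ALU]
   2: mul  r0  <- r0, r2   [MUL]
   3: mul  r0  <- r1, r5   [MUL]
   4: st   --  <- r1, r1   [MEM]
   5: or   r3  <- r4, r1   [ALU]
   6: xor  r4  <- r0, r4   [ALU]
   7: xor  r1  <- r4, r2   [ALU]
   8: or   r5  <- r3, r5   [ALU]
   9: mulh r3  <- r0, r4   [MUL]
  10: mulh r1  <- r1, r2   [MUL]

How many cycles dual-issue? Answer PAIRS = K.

#0 head=0: ld.MEM i0 RAW+WAW r3
#1 head=1: sub.ALU/mul.MUL i1,i2 pair
#2 head=3: mul.MUL/st.MEM i3,i4 pair
#3 head=5: or.ALU/xor.ALU i5,i6 pair
#4 head=7: xor.ALU/or.ALU i7,i8 pair
#5 head=9: mulh.MUL i9 no-port MUL/MUL
#6 head=10: mulh.MUL i10 tail

PAIRS = 4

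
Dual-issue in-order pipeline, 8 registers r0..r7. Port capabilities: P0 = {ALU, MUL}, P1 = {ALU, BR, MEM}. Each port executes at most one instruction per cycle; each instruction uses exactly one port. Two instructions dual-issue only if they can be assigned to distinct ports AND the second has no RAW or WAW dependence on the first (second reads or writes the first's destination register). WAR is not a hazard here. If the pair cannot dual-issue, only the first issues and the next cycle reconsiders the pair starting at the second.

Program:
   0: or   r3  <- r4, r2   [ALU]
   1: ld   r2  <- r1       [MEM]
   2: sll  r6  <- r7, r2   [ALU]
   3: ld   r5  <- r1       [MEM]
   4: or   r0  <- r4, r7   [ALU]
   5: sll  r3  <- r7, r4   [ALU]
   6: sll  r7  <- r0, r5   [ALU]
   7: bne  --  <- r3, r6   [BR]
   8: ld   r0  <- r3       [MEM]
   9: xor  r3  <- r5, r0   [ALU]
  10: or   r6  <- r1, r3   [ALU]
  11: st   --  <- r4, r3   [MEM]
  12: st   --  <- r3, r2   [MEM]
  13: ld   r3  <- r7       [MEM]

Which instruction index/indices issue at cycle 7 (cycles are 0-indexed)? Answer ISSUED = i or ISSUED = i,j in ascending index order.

[0] i0,i1  or;ld  -- pair
[1] i2,i3  sll;ld  -- pair
[2] i4,i5  or;sll  -- pair
[3] i6,i7  sll;bne  -- pair
[4] i8  ld  -- RAW r0
[5] i9  xor  -- RAW r3
[6] i10,i11  or;st  -- pair
[7] i12  st  -- no-port MEM/MEM
[8] i13  ld  -- tail

ISSUED = 12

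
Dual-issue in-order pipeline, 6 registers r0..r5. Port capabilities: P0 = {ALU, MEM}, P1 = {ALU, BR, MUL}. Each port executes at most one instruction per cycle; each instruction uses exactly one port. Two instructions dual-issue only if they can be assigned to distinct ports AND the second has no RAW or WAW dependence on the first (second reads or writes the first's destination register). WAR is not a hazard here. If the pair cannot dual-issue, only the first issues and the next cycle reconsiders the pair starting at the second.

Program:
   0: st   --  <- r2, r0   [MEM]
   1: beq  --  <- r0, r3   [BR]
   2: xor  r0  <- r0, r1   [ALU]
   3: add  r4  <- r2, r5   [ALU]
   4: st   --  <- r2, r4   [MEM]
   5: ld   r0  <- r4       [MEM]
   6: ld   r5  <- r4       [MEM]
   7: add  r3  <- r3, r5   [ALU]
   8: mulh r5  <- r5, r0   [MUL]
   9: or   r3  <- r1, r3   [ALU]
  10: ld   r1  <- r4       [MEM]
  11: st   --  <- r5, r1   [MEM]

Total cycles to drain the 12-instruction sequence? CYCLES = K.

0. st.MEM beq.BR @i0&i1  | pair
1. xor.ALU add.ALU @i2&i3  | pair
2. st.MEM @i4  | no-port MEM/MEM
3. ld.MEM @i5  | no-port MEM/MEM
4. ld.MEM @i6  | RAW r5
5. add.ALU mulh.MUL @i7&i8  | pair
6. or.ALU ld.MEM @i9&i10  | pair
7. st.MEM @i11  | tail

CYCLES = 8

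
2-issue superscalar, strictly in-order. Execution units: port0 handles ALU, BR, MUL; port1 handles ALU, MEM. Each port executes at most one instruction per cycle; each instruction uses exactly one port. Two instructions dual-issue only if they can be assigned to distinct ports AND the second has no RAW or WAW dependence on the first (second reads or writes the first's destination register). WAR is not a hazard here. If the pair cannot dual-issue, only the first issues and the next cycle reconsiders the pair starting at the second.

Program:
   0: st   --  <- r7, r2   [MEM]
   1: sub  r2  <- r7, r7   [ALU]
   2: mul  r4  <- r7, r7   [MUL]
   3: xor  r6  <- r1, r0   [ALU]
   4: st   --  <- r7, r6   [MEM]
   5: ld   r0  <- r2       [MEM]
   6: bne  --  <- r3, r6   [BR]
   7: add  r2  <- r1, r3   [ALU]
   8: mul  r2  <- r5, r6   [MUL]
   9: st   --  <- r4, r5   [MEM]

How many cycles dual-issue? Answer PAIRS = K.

PAIRS = 4

t=0 i0+i1:st;sub ; dual
t=1 i2+i3:mul;xor ; dual
t=2 i4:st ; no-port MEM/MEM
t=3 i5+i6:ld;bne ; dual
t=4 i7:add ; WAW r2
t=5 i8+i9:mul;st ; dual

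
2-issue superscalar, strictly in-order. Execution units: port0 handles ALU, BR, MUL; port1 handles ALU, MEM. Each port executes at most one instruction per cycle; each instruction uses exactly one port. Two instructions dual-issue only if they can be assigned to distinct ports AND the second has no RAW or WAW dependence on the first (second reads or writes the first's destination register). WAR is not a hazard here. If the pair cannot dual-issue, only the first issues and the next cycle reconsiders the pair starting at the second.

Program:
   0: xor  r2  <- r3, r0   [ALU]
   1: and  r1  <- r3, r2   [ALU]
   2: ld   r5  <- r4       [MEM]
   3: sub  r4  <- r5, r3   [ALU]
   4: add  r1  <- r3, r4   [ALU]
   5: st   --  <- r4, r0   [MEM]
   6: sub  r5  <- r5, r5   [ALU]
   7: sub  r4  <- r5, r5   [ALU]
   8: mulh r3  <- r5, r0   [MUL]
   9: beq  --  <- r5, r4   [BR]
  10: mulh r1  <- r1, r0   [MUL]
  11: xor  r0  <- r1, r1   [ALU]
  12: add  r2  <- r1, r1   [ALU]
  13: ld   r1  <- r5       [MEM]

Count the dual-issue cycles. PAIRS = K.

PAIRS = 4

c0: i0 xor  RAW r2
c1: i1+i2 and;ld  pair
c2: i3 sub  RAW r4
c3: i4+i5 add;st  pair
c4: i6 sub  RAW r5
c5: i7+i8 sub;mulh  pair
c6: i9 beq  no-port BR/MUL
c7: i10 mulh  RAW r1
c8: i11+i12 xor;add  pair
c9: i13 ld  tail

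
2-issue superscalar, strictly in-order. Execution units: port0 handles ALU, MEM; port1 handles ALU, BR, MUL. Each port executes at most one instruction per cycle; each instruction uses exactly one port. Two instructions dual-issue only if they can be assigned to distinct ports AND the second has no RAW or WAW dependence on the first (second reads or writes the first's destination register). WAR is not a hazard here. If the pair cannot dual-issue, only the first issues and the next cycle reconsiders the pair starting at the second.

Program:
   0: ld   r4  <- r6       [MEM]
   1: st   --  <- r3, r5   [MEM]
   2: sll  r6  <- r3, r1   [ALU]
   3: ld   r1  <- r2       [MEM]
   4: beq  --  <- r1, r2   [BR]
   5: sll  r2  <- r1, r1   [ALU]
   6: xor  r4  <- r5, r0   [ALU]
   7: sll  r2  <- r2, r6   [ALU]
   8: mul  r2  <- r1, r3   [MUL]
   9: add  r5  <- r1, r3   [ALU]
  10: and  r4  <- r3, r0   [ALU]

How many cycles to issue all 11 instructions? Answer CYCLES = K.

CYCLES = 7

t=0 i0:ld ; no-port MEM/MEM
t=1 i1+i2:st+sll ; dual
t=2 i3:ld ; RAW r1
t=3 i4+i5:beq+sll ; dual
t=4 i6+i7:xor+sll ; dual
t=5 i8+i9:mul+add ; dual
t=6 i10:and ; tail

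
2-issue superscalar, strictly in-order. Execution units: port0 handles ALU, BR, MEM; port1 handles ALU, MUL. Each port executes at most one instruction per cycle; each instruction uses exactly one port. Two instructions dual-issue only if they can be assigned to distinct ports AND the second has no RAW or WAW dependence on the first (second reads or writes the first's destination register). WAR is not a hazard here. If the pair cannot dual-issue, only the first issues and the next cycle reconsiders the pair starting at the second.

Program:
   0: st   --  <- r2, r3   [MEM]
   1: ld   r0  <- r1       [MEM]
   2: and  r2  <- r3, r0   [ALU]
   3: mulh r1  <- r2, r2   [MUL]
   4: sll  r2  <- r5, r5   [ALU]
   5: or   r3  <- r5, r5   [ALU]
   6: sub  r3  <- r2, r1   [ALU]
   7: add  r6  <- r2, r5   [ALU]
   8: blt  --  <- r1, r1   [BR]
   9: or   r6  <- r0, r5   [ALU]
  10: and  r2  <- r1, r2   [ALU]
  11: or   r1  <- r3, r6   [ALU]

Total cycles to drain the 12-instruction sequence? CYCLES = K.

CYCLES = 8

#0 head=0: st.MEM i0 no-port MEM/MEM
#1 head=1: ld.MEM i1 RAW r0
#2 head=2: and.ALU i2 RAW r2
#3 head=3: mulh.MUL+sll.ALU i3+i4 dual
#4 head=5: or.ALU i5 WAW r3
#5 head=6: sub.ALU+add.ALU i6+i7 dual
#6 head=8: blt.BR+or.ALU i8+i9 dual
#7 head=10: and.ALU+or.ALU i10+i11 dual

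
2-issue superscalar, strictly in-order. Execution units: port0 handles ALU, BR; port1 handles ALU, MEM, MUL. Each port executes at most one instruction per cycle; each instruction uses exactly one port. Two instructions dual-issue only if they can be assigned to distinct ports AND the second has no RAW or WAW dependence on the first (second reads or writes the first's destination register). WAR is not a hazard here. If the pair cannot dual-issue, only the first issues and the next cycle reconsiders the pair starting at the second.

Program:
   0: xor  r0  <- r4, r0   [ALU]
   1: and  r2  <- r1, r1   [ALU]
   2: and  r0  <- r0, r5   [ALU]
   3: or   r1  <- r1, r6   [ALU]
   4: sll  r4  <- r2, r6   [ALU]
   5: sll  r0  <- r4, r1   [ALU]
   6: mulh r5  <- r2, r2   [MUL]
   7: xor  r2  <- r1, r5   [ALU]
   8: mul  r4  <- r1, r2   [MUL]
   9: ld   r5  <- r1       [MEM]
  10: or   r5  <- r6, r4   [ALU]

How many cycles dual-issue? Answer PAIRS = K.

PAIRS = 3

  cy0 -> i0+i1 (xor;and) dual
  cy1 -> i2+i3 (and;or) dual
  cy2 -> i4 (sll) RAW r4
  cy3 -> i5+i6 (sll;mulh) dual
  cy4 -> i7 (xor) RAW r2
  cy5 -> i8 (mul) no-port MUL/MEM
  cy6 -> i9 (ld) WAW r5
  cy7 -> i10 (or) tail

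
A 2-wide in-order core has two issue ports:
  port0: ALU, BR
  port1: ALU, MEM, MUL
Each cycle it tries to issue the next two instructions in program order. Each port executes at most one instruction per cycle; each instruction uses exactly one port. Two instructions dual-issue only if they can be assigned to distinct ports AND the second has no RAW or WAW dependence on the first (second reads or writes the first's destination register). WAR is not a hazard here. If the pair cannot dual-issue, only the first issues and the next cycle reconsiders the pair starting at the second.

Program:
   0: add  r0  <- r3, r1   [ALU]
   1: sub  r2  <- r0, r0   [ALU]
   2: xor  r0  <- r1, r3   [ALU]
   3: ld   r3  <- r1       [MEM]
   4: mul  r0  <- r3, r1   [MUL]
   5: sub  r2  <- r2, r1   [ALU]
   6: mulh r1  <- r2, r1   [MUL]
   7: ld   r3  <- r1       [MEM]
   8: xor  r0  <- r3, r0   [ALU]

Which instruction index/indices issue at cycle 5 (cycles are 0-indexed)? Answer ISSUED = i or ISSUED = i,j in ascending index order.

c0: i0 add  RAW r0
c1: i1&i2 sub;xor  pair
c2: i3 ld  no-port MEM/MUL
c3: i4&i5 mul;sub  pair
c4: i6 mulh  no-port MUL/MEM
c5: i7 ld  RAW r3
c6: i8 xor  tail

ISSUED = 7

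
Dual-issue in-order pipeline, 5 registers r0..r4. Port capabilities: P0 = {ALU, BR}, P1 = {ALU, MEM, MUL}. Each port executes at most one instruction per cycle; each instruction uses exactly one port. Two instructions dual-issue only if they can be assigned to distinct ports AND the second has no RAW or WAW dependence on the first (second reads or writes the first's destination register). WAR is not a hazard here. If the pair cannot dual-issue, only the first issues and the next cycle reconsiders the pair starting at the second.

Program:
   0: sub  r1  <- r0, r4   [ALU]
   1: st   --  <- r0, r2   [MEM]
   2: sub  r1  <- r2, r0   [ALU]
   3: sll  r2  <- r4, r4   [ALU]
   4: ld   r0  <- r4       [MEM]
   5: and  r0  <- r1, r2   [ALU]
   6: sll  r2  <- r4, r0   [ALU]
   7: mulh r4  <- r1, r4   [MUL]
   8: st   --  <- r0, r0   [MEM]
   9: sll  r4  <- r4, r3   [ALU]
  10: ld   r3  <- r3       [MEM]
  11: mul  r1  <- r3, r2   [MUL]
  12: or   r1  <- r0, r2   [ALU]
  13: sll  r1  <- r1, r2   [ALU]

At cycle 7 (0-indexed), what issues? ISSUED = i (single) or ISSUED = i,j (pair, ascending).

ISSUED = 11

[0] i0+i1  sub+st  -- 2-wide
[1] i2+i3  sub+sll  -- 2-wide
[2] i4  ld  -- WAW r0
[3] i5  and  -- RAW r0
[4] i6+i7  sll+mulh  -- 2-wide
[5] i8+i9  st+sll  -- 2-wide
[6] i10  ld  -- no-port MEM/MUL
[7] i11  mul  -- WAW r1
[8] i12  or  -- RAW+WAW r1
[9] i13  sll  -- tail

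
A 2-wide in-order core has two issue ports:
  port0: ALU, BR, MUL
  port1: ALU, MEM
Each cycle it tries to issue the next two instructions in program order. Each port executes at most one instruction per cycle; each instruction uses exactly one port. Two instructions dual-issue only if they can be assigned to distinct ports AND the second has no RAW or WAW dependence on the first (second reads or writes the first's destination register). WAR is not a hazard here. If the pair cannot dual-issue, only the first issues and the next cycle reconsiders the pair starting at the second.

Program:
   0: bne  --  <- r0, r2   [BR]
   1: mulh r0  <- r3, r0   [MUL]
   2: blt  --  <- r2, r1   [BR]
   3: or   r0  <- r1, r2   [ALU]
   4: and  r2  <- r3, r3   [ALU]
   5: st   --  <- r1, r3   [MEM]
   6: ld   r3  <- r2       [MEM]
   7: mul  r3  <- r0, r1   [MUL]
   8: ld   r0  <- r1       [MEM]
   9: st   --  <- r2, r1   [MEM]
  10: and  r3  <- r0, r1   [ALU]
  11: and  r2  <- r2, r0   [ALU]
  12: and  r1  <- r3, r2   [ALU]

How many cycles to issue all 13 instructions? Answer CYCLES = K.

#0 head=0: bne.BR i0 no-port BR/MUL
#1 head=1: mulh.MUL i1 no-port MUL/BR
#2 head=2: blt.BR/or.ALU i2&i3 2-wide
#3 head=4: and.ALU/st.MEM i4&i5 2-wide
#4 head=6: ld.MEM i6 WAW r3
#5 head=7: mul.MUL/ld.MEM i7&i8 2-wide
#6 head=9: st.MEM/and.ALU i9&i10 2-wide
#7 head=11: and.ALU i11 RAW r2
#8 head=12: and.ALU i12 tail

CYCLES = 9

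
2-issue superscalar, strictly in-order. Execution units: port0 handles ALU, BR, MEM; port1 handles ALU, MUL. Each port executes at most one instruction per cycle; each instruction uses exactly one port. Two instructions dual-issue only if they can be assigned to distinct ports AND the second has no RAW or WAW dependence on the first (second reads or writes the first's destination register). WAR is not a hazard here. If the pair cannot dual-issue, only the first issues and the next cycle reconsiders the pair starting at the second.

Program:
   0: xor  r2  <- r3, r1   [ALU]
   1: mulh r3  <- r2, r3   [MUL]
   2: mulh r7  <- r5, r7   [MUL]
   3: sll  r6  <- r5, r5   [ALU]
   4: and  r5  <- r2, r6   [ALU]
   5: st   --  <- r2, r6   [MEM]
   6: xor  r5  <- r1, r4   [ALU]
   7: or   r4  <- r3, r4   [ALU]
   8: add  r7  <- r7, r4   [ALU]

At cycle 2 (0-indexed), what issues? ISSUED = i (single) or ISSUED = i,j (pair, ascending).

t=0 i0:xor.ALU ; RAW r2
t=1 i1:mulh.MUL ; no-port MUL/MUL
t=2 i2+i3:mulh.MUL;sll.ALU ; dual
t=3 i4+i5:and.ALU;st.MEM ; dual
t=4 i6+i7:xor.ALU;or.ALU ; dual
t=5 i8:add.ALU ; tail

ISSUED = 2,3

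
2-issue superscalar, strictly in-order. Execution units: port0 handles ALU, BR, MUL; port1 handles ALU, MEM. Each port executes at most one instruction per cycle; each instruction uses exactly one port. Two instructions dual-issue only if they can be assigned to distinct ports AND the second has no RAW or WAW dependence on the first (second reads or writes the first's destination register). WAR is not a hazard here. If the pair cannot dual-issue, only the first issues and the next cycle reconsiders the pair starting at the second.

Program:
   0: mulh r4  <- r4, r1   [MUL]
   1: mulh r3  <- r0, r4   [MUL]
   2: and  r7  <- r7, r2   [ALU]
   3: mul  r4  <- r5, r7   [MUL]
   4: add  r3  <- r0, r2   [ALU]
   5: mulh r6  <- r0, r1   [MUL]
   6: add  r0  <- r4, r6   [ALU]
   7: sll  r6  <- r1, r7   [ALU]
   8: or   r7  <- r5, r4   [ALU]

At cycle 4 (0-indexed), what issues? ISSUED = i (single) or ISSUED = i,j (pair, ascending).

ISSUED = 6,7

0. mulh @i0  | no-port MUL/MUL
1. mulh;and @i1/i2  | 2-wide
2. mul;add @i3/i4  | 2-wide
3. mulh @i5  | RAW r6
4. add;sll @i6/i7  | 2-wide
5. or @i8  | tail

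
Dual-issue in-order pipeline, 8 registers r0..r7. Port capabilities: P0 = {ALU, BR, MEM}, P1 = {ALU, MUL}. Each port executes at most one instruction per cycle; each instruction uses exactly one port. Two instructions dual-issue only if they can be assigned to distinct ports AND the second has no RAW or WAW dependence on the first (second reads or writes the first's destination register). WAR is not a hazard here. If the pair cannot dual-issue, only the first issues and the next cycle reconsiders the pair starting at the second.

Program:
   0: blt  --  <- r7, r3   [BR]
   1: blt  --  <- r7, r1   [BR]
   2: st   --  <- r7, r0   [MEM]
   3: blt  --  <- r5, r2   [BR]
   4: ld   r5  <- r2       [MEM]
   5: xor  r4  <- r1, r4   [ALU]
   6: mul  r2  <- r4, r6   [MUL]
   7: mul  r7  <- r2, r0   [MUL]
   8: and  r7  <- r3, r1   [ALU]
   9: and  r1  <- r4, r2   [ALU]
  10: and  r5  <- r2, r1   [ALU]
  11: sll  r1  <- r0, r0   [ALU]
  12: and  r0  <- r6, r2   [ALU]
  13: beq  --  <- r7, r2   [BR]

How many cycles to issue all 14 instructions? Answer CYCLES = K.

CYCLES = 10

#0 head=0: blt.BR i0 no-port BR/BR
#1 head=1: blt.BR i1 no-port BR/MEM
#2 head=2: st.MEM i2 no-port MEM/BR
#3 head=3: blt.BR i3 no-port BR/MEM
#4 head=4: ld.MEM xor.ALU i4,i5 pair
#5 head=6: mul.MUL i6 no-port MUL/MUL
#6 head=7: mul.MUL i7 WAW r7
#7 head=8: and.ALU and.ALU i8,i9 pair
#8 head=10: and.ALU sll.ALU i10,i11 pair
#9 head=12: and.ALU beq.BR i12,i13 pair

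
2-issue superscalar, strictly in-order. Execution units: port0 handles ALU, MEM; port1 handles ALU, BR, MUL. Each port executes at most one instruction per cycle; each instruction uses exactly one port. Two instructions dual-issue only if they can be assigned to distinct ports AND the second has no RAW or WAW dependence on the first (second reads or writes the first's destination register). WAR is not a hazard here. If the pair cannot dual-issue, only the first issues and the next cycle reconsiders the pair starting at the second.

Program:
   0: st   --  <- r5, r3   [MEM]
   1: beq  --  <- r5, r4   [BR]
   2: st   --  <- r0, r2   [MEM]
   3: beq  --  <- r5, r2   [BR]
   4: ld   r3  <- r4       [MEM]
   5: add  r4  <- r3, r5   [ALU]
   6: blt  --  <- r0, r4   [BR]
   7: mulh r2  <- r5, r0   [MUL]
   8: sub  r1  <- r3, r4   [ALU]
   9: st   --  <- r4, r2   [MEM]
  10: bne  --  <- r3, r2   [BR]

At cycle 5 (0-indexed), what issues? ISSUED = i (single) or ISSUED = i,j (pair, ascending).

ISSUED = 7,8

#0 head=0: st;beq i0+i1 pair
#1 head=2: st;beq i2+i3 pair
#2 head=4: ld i4 RAW r3
#3 head=5: add i5 RAW r4
#4 head=6: blt i6 no-port BR/MUL
#5 head=7: mulh;sub i7+i8 pair
#6 head=9: st;bne i9+i10 pair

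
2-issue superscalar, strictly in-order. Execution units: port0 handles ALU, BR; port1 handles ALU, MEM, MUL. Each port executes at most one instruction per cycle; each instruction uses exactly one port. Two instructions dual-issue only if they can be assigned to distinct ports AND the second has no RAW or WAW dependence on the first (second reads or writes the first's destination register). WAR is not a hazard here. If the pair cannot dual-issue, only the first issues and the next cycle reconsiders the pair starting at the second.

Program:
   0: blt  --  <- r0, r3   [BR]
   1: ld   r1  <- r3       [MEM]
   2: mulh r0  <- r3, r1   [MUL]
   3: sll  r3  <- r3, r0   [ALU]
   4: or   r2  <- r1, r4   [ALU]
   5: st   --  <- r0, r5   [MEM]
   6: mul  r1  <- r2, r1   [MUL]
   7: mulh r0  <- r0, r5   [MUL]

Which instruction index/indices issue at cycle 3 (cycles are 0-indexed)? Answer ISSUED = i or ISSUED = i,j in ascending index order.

ISSUED = 5

c0: i0+i1 blt+ld  pair
c1: i2 mulh  RAW r0
c2: i3+i4 sll+or  pair
c3: i5 st  no-port MEM/MUL
c4: i6 mul  no-port MUL/MUL
c5: i7 mulh  tail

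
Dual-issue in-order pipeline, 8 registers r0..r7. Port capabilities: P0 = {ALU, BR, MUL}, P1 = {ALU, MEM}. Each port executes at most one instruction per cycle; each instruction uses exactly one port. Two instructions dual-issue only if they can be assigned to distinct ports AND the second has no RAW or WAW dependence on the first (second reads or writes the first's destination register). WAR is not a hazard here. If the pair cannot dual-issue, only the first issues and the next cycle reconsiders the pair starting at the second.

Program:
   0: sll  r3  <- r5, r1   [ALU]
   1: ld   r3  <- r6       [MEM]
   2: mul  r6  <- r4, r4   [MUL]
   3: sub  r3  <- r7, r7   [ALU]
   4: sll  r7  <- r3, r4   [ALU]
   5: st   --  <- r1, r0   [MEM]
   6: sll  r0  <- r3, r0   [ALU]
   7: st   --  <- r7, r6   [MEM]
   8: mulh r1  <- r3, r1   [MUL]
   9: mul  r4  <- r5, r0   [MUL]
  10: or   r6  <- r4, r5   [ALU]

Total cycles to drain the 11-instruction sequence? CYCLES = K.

[0] i0  sll.ALU  -- WAW r3
[1] i1,i2  ld.MEM mul.MUL  -- pair
[2] i3  sub.ALU  -- RAW r3
[3] i4,i5  sll.ALU st.MEM  -- pair
[4] i6,i7  sll.ALU st.MEM  -- pair
[5] i8  mulh.MUL  -- no-port MUL/MUL
[6] i9  mul.MUL  -- RAW r4
[7] i10  or.ALU  -- tail

CYCLES = 8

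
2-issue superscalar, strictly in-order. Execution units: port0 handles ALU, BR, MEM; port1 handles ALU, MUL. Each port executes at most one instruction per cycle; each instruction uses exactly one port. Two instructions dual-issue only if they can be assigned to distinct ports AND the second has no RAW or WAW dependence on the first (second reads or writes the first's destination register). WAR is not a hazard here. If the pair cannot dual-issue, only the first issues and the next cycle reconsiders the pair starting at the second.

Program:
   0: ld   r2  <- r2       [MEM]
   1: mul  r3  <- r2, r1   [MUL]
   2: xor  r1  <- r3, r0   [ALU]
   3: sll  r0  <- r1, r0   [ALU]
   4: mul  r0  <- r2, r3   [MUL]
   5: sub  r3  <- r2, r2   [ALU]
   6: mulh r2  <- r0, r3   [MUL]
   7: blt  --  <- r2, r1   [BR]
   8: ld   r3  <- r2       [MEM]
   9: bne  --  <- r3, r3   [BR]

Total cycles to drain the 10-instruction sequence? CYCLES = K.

CYCLES = 9

#0 head=0: ld i0 RAW r2
#1 head=1: mul i1 RAW r3
#2 head=2: xor i2 RAW r1
#3 head=3: sll i3 WAW r0
#4 head=4: mul;sub i4+i5 pair
#5 head=6: mulh i6 RAW r2
#6 head=7: blt i7 no-port BR/MEM
#7 head=8: ld i8 no-port MEM/BR
#8 head=9: bne i9 tail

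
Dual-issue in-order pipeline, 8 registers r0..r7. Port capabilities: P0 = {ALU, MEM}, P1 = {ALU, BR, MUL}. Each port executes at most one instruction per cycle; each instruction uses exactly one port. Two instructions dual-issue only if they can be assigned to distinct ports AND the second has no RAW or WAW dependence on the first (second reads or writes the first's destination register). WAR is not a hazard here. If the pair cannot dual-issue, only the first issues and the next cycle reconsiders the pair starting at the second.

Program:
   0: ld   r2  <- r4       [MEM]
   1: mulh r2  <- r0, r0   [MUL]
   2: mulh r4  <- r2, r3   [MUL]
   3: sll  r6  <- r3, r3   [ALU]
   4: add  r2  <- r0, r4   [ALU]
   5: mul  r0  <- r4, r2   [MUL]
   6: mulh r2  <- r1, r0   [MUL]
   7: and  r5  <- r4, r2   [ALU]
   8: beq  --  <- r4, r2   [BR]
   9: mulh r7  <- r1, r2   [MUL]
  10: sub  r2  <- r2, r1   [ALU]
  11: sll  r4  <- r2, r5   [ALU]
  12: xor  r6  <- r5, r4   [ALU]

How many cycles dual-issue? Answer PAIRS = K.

0. ld @i0  | WAW r2
1. mulh @i1  | no-port MUL/MUL
2. mulh sll @i2,i3  | dual
3. add @i4  | RAW r2
4. mul @i5  | no-port MUL/MUL
5. mulh @i6  | RAW r2
6. and beq @i7,i8  | dual
7. mulh sub @i9,i10  | dual
8. sll @i11  | RAW r4
9. xor @i12  | tail

PAIRS = 3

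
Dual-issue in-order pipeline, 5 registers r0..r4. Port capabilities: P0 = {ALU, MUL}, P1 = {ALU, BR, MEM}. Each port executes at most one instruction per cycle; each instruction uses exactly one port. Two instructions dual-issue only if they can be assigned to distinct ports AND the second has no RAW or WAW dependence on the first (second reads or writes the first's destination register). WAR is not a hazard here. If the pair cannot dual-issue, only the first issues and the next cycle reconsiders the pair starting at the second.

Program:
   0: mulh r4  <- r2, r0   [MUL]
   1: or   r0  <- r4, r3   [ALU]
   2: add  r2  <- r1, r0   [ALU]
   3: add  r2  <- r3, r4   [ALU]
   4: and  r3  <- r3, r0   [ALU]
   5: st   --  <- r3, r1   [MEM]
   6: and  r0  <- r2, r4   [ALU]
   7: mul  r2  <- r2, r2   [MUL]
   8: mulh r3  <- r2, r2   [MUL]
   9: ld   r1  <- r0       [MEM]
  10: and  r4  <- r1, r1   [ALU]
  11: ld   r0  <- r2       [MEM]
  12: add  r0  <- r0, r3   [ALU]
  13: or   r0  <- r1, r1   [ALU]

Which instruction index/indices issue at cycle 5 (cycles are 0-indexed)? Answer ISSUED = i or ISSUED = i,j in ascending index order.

c0: i0 mulh  RAW r4
c1: i1 or  RAW r0
c2: i2 add  WAW r2
c3: i3/i4 add+and  2-wide
c4: i5/i6 st+and  2-wide
c5: i7 mul  no-port MUL/MUL
c6: i8/i9 mulh+ld  2-wide
c7: i10/i11 and+ld  2-wide
c8: i12 add  WAW r0
c9: i13 or  tail

ISSUED = 7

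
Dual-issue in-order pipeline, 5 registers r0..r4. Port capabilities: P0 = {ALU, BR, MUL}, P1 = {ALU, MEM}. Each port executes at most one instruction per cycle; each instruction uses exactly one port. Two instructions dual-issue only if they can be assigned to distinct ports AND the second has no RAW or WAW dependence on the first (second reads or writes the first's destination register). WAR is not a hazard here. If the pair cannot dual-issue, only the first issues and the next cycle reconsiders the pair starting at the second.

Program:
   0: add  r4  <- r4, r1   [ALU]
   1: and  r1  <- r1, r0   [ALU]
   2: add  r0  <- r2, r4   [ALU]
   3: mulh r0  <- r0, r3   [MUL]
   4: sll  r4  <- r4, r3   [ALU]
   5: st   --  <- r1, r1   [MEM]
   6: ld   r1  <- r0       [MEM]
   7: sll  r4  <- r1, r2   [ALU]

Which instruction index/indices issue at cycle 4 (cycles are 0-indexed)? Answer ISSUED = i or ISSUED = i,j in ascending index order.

c0: i0/i1 add and  dual
c1: i2 add  RAW+WAW r0
c2: i3/i4 mulh sll  dual
c3: i5 st  no-port MEM/MEM
c4: i6 ld  RAW r1
c5: i7 sll  tail

ISSUED = 6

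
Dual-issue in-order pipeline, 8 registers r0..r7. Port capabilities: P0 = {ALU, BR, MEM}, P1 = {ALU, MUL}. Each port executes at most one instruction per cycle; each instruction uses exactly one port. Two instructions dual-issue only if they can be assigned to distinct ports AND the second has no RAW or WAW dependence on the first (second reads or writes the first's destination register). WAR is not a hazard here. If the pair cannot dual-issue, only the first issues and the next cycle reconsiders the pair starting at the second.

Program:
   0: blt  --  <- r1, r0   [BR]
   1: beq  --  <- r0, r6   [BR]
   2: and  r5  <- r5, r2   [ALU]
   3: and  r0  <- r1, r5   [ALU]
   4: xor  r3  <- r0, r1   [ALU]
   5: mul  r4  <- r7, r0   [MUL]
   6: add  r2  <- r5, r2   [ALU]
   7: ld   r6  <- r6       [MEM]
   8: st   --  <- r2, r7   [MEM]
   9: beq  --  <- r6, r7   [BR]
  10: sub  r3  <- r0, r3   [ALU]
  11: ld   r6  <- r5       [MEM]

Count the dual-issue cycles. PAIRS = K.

[0] i0  blt.BR  -- no-port BR/BR
[1] i1+i2  beq.BR/and.ALU  -- 2-wide
[2] i3  and.ALU  -- RAW r0
[3] i4+i5  xor.ALU/mul.MUL  -- 2-wide
[4] i6+i7  add.ALU/ld.MEM  -- 2-wide
[5] i8  st.MEM  -- no-port MEM/BR
[6] i9+i10  beq.BR/sub.ALU  -- 2-wide
[7] i11  ld.MEM  -- tail

PAIRS = 4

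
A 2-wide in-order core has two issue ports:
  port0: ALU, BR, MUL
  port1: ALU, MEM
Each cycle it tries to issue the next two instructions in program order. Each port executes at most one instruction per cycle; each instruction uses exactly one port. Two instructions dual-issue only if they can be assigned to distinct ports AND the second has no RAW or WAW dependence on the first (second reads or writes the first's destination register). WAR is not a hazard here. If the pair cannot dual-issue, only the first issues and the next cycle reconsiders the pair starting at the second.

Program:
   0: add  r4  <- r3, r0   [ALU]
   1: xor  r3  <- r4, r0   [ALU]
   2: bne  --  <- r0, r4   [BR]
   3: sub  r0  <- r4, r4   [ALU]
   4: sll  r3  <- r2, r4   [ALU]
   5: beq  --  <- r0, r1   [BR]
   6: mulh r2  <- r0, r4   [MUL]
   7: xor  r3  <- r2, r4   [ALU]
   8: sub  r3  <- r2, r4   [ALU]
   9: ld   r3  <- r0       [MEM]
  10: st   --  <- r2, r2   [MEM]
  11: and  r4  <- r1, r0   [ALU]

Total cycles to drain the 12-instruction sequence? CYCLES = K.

t=0 i0:add ; RAW r4
t=1 i1/i2:xor;bne ; pair
t=2 i3/i4:sub;sll ; pair
t=3 i5:beq ; no-port BR/MUL
t=4 i6:mulh ; RAW r2
t=5 i7:xor ; WAW r3
t=6 i8:sub ; WAW r3
t=7 i9:ld ; no-port MEM/MEM
t=8 i10/i11:st;and ; pair

CYCLES = 9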